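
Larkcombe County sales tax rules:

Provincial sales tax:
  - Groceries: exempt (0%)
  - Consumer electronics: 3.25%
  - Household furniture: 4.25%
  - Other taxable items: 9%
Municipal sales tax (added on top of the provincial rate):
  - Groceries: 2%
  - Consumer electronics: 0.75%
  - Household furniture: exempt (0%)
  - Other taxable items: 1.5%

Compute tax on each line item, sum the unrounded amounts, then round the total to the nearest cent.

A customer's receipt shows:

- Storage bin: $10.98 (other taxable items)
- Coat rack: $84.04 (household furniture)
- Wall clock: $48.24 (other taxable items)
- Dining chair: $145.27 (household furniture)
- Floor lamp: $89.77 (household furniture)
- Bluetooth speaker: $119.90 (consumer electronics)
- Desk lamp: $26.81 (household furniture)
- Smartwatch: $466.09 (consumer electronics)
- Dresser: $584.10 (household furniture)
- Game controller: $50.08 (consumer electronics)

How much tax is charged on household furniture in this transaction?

$39.52

Coat rack $84.04: household furniture → 4.25% + 0% municipal = 4.25% → $3.5717
Dining chair $145.27: household furniture → 4.25% + 0% municipal = 4.25% → $6.173975
Floor lamp $89.77: household furniture → 4.25% + 0% municipal = 4.25% → $3.815225
Desk lamp $26.81: household furniture → 4.25% + 0% municipal = 4.25% → $1.139425
Dresser $584.10: household furniture → 4.25% + 0% municipal = 4.25% → $24.82425
Tax on household furniture: unrounded sum = $39.524575 → $39.52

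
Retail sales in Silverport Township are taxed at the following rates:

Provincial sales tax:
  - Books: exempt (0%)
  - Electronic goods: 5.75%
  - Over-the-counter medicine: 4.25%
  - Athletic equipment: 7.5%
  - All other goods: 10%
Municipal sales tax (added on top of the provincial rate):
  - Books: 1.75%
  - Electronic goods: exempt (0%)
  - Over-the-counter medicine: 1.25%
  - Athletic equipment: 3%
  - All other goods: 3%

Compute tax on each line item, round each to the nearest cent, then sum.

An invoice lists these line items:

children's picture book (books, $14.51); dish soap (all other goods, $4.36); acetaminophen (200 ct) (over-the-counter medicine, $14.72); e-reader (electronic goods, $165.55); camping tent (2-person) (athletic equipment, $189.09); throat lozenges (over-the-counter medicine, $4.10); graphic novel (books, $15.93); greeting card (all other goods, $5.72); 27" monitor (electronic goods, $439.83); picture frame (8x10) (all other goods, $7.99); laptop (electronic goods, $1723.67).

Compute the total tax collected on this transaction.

$157.69

Children's picture book $14.51: books → 0% + 1.75% municipal = 1.75% → $0.25
Dish soap $4.36: all other goods → 10% + 3% municipal = 13% → $0.57
Acetaminophen (200 ct) $14.72: over-the-counter medicine → 4.25% + 1.25% municipal = 5.5% → $0.81
E-reader $165.55: electronic goods → 5.75% + 0% municipal = 5.75% → $9.52
Camping tent (2-person) $189.09: athletic equipment → 7.5% + 3% municipal = 10.5% → $19.85
Throat lozenges $4.10: over-the-counter medicine → 4.25% + 1.25% municipal = 5.5% → $0.23
Graphic novel $15.93: books → 0% + 1.75% municipal = 1.75% → $0.28
Greeting card $5.72: all other goods → 10% + 3% municipal = 13% → $0.74
27" monitor $439.83: electronic goods → 5.75% + 0% municipal = 5.75% → $25.29
Picture frame (8x10) $7.99: all other goods → 10% + 3% municipal = 13% → $1.04
Laptop $1723.67: electronic goods → 5.75% + 0% municipal = 5.75% → $99.11
Total tax = $0.25 + $0.57 + $0.81 + $9.52 + $19.85 + $0.23 + $0.28 + $0.74 + $25.29 + $1.04 + $99.11 = $157.69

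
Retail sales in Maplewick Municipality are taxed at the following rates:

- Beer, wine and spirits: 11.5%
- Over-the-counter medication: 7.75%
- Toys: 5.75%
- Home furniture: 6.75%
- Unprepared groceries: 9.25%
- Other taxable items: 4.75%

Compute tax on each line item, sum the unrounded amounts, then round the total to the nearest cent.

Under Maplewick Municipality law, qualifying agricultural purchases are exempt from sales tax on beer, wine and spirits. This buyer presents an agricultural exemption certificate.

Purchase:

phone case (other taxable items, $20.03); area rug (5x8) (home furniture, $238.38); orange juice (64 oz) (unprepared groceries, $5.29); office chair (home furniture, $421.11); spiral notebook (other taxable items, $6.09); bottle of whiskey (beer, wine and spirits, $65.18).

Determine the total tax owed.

$46.25

Phone case $20.03: other taxable items → 4.75% → $0.951425
Area rug (5x8) $238.38: home furniture → 6.75% → $16.09065
Orange juice (64 oz) $5.29: unprepared groceries → 9.25% → $0.489325
Office chair $421.11: home furniture → 6.75% → $28.424925
Spiral notebook $6.09: other taxable items → 4.75% → $0.289275
Bottle of whiskey $65.18: beer, wine and spirits, buyer-exempt → 0% → $0.00
Unrounded tax sum = $46.2456 → $46.25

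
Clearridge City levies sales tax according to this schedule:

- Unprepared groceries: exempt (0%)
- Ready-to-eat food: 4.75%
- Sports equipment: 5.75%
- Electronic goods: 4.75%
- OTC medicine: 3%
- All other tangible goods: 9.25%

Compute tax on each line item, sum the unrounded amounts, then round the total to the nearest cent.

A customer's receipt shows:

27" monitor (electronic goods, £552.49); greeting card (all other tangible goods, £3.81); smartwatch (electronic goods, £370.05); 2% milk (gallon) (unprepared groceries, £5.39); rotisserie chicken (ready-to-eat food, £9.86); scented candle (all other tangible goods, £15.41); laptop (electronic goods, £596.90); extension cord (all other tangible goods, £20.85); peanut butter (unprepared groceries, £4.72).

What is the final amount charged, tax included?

£1655.83

27" monitor £552.49: electronic goods → 4.75% → £26.243275
Greeting card £3.81: all other tangible goods → 9.25% → £0.352425
Smartwatch £370.05: electronic goods → 4.75% → £17.577375
2% milk (gallon) £5.39: unprepared groceries → 0% → £0.00
Rotisserie chicken £9.86: ready-to-eat food → 4.75% → £0.46835
Scented candle £15.41: all other tangible goods → 9.25% → £1.425425
Laptop £596.90: electronic goods → 4.75% → £28.35275
Extension cord £20.85: all other tangible goods → 9.25% → £1.928625
Peanut butter £4.72: unprepared groceries → 0% → £0.00
Subtotal = £1579.48; unrounded tax = £76.348225 → £76.35; total due = £1655.83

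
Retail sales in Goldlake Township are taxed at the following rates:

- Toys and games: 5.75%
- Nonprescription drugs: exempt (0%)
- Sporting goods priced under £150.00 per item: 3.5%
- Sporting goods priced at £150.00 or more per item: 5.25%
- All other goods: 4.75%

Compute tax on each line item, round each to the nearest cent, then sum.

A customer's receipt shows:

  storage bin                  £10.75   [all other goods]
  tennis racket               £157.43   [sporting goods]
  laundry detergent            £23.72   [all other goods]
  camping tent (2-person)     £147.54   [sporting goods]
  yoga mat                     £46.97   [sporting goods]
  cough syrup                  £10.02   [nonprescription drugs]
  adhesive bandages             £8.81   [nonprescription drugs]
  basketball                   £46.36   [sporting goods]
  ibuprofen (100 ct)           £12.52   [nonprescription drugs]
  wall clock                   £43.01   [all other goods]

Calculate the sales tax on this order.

£20.37

Storage bin £10.75: all other goods → 4.75% → £0.51
Tennis racket £157.43: sporting goods, £150.00 or more → 5.25% → £8.27
Laundry detergent £23.72: all other goods → 4.75% → £1.13
Camping tent (2-person) £147.54: sporting goods, under £150.00 → 3.5% → £5.16
Yoga mat £46.97: sporting goods, under £150.00 → 3.5% → £1.64
Cough syrup £10.02: nonprescription drugs → 0% → £0.00
Adhesive bandages £8.81: nonprescription drugs → 0% → £0.00
Basketball £46.36: sporting goods, under £150.00 → 3.5% → £1.62
Ibuprofen (100 ct) £12.52: nonprescription drugs → 0% → £0.00
Wall clock £43.01: all other goods → 4.75% → £2.04
Total tax = £0.51 + £8.27 + £1.13 + £5.16 + £1.64 + £1.62 + £2.04 = £20.37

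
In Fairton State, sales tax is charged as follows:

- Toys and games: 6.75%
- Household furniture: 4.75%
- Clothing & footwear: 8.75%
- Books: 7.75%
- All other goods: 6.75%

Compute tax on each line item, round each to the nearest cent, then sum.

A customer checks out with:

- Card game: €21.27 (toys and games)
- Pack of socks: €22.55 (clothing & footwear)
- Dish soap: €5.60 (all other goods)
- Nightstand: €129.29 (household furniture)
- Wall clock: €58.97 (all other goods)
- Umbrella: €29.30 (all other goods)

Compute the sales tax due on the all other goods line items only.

Dish soap €5.60: all other goods → 6.75% → €0.38
Wall clock €58.97: all other goods → 6.75% → €3.98
Umbrella €29.30: all other goods → 6.75% → €1.98
Tax on all other goods = €0.38 + €3.98 + €1.98 = €6.34

€6.34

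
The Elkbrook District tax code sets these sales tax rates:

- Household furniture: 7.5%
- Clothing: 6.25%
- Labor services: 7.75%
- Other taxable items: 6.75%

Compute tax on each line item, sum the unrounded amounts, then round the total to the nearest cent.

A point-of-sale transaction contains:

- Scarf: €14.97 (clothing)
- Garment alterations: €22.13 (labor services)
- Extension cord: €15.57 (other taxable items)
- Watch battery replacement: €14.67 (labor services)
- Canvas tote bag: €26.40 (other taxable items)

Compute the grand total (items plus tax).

Scarf €14.97: clothing → 6.25% → €0.935625
Garment alterations €22.13: labor services → 7.75% → €1.715075
Extension cord €15.57: other taxable items → 6.75% → €1.050975
Watch battery replacement €14.67: labor services → 7.75% → €1.136925
Canvas tote bag €26.40: other taxable items → 6.75% → €1.782
Subtotal = €93.74; unrounded tax = €6.6206 → €6.62; total due = €100.36

€100.36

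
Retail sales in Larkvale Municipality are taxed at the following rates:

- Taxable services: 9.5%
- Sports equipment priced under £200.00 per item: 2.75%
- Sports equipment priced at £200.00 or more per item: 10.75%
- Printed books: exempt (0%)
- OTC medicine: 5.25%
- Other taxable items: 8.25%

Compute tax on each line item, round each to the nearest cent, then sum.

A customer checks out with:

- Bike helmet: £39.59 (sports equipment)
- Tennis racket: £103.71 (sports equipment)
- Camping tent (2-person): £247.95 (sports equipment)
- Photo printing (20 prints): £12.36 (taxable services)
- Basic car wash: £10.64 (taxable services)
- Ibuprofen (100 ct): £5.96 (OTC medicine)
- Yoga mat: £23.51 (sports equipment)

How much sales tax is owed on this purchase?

£33.73

Bike helmet £39.59: sports equipment, under £200.00 → 2.75% → £1.09
Tennis racket £103.71: sports equipment, under £200.00 → 2.75% → £2.85
Camping tent (2-person) £247.95: sports equipment, £200.00 or more → 10.75% → £26.65
Photo printing (20 prints) £12.36: taxable services → 9.5% → £1.17
Basic car wash £10.64: taxable services → 9.5% → £1.01
Ibuprofen (100 ct) £5.96: OTC medicine → 5.25% → £0.31
Yoga mat £23.51: sports equipment, under £200.00 → 2.75% → £0.65
Total tax = £1.09 + £2.85 + £26.65 + £1.17 + £1.01 + £0.31 + £0.65 = £33.73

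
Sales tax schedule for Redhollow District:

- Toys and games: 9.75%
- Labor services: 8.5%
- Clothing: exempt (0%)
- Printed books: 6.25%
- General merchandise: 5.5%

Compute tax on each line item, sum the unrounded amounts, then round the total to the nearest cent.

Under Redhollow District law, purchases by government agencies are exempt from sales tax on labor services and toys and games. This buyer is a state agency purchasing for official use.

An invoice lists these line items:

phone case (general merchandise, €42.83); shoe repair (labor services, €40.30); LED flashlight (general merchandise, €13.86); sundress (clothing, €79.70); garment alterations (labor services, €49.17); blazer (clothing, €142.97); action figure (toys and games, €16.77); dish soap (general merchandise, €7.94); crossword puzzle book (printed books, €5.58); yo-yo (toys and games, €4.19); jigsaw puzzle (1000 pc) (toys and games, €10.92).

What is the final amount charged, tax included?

Phone case €42.83: general merchandise → 5.5% → €2.35565
Shoe repair €40.30: labor services, buyer-exempt → 0% → €0.00
LED flashlight €13.86: general merchandise → 5.5% → €0.7623
Sundress €79.70: clothing → 0% → €0.00
Garment alterations €49.17: labor services, buyer-exempt → 0% → €0.00
Blazer €142.97: clothing → 0% → €0.00
Action figure €16.77: toys and games, buyer-exempt → 0% → €0.00
Dish soap €7.94: general merchandise → 5.5% → €0.4367
Crossword puzzle book €5.58: printed books → 6.25% → €0.34875
Yo-yo €4.19: toys and games, buyer-exempt → 0% → €0.00
Jigsaw puzzle (1000 pc) €10.92: toys and games, buyer-exempt → 0% → €0.00
Subtotal = €414.23; unrounded tax = €3.9034 → €3.90; total due = €418.13

€418.13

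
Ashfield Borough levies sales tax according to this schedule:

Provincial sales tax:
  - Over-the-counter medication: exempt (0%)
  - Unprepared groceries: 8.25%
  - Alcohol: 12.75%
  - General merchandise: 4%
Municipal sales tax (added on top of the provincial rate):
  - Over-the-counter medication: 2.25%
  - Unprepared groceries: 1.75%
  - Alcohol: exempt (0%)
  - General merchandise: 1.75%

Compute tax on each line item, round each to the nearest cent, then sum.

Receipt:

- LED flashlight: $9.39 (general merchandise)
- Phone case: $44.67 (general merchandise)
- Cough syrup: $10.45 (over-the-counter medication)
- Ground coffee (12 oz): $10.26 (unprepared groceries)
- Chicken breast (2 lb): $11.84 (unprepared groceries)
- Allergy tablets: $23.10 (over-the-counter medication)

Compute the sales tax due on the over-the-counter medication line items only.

Cough syrup $10.45: over-the-counter medication → 0% + 2.25% municipal = 2.25% → $0.24
Allergy tablets $23.10: over-the-counter medication → 0% + 2.25% municipal = 2.25% → $0.52
Tax on over-the-counter medication = $0.24 + $0.52 = $0.76

$0.76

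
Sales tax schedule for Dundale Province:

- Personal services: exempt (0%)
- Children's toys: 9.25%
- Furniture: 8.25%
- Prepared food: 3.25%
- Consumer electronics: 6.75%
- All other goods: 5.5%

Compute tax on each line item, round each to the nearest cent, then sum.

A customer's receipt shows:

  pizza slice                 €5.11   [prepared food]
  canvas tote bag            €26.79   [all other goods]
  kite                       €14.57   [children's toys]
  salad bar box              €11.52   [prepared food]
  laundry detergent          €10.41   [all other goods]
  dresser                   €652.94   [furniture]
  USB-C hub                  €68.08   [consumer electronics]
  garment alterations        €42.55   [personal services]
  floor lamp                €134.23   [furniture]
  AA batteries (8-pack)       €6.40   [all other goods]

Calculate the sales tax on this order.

€73.82

Pizza slice €5.11: prepared food → 3.25% → €0.17
Canvas tote bag €26.79: all other goods → 5.5% → €1.47
Kite €14.57: children's toys → 9.25% → €1.35
Salad bar box €11.52: prepared food → 3.25% → €0.37
Laundry detergent €10.41: all other goods → 5.5% → €0.57
Dresser €652.94: furniture → 8.25% → €53.87
USB-C hub €68.08: consumer electronics → 6.75% → €4.60
Garment alterations €42.55: personal services → 0% → €0.00
Floor lamp €134.23: furniture → 8.25% → €11.07
AA batteries (8-pack) €6.40: all other goods → 5.5% → €0.35
Total tax = €0.17 + €1.47 + €1.35 + €0.37 + €0.57 + €53.87 + €4.60 + €11.07 + €0.35 = €73.82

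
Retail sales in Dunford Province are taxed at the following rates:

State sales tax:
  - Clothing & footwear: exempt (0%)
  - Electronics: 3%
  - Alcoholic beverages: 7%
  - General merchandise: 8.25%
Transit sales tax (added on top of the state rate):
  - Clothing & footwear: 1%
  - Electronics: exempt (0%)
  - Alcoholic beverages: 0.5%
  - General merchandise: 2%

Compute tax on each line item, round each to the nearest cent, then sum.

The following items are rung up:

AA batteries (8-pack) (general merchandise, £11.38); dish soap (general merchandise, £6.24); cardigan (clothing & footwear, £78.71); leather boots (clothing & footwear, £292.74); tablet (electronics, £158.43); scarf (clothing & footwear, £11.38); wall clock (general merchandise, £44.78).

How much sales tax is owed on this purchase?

AA batteries (8-pack) £11.38: general merchandise → 8.25% + 2% transit = 10.25% → £1.17
Dish soap £6.24: general merchandise → 8.25% + 2% transit = 10.25% → £0.64
Cardigan £78.71: clothing & footwear → 0% + 1% transit = 1% → £0.79
Leather boots £292.74: clothing & footwear → 0% + 1% transit = 1% → £2.93
Tablet £158.43: electronics → 3% + 0% transit = 3% → £4.75
Scarf £11.38: clothing & footwear → 0% + 1% transit = 1% → £0.11
Wall clock £44.78: general merchandise → 8.25% + 2% transit = 10.25% → £4.59
Total tax = £1.17 + £0.64 + £0.79 + £2.93 + £4.75 + £0.11 + £4.59 = £14.98

£14.98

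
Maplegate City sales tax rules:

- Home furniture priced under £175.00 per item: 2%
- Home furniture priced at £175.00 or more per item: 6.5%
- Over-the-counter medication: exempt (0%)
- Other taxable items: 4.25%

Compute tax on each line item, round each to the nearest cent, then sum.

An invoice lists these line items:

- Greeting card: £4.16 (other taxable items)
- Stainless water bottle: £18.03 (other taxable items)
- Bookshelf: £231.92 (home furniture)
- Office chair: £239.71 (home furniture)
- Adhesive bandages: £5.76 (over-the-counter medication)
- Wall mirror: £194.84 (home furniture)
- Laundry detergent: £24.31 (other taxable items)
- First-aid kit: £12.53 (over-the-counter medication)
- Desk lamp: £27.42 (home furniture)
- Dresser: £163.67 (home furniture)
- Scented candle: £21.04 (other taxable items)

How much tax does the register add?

£50.00

Greeting card £4.16: other taxable items → 4.25% → £0.18
Stainless water bottle £18.03: other taxable items → 4.25% → £0.77
Bookshelf £231.92: home furniture, £175.00 or more → 6.5% → £15.07
Office chair £239.71: home furniture, £175.00 or more → 6.5% → £15.58
Adhesive bandages £5.76: over-the-counter medication → 0% → £0.00
Wall mirror £194.84: home furniture, £175.00 or more → 6.5% → £12.66
Laundry detergent £24.31: other taxable items → 4.25% → £1.03
First-aid kit £12.53: over-the-counter medication → 0% → £0.00
Desk lamp £27.42: home furniture, under £175.00 → 2% → £0.55
Dresser £163.67: home furniture, under £175.00 → 2% → £3.27
Scented candle £21.04: other taxable items → 4.25% → £0.89
Total tax = £0.18 + £0.77 + £15.07 + £15.58 + £12.66 + £1.03 + £0.55 + £3.27 + £0.89 = £50.00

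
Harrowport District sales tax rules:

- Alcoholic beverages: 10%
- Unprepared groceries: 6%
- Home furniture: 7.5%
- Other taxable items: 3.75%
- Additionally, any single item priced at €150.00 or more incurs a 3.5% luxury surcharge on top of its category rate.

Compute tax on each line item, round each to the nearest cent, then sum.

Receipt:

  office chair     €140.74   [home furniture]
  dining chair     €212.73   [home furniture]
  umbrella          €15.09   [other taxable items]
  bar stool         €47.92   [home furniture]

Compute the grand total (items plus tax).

Office chair €140.74: home furniture → 7.5% → €10.56
Dining chair €212.73: home furniture → 7.5% + 3.5% surcharge = 11% → €23.40
Umbrella €15.09: other taxable items → 3.75% → €0.57
Bar stool €47.92: home furniture → 7.5% → €3.59
Subtotal = €416.48; tax = €38.12; total due = €454.60

€454.60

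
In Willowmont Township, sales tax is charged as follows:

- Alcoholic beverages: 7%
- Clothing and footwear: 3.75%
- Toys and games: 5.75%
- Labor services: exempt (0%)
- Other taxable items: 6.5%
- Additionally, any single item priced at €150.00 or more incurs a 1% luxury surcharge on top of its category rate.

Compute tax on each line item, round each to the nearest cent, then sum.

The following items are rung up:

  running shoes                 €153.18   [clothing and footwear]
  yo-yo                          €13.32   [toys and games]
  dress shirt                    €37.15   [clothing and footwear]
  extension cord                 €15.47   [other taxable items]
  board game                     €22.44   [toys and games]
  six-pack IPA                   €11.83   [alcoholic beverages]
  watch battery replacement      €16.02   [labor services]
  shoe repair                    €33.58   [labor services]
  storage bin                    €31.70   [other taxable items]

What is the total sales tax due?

€14.63

Running shoes €153.18: clothing and footwear → 3.75% + 1% surcharge = 4.75% → €7.28
Yo-yo €13.32: toys and games → 5.75% → €0.77
Dress shirt €37.15: clothing and footwear → 3.75% → €1.39
Extension cord €15.47: other taxable items → 6.5% → €1.01
Board game €22.44: toys and games → 5.75% → €1.29
Six-pack IPA €11.83: alcoholic beverages → 7% → €0.83
Watch battery replacement €16.02: labor services → 0% → €0.00
Shoe repair €33.58: labor services → 0% → €0.00
Storage bin €31.70: other taxable items → 6.5% → €2.06
Total tax = €7.28 + €0.77 + €1.39 + €1.01 + €1.29 + €0.83 + €2.06 = €14.63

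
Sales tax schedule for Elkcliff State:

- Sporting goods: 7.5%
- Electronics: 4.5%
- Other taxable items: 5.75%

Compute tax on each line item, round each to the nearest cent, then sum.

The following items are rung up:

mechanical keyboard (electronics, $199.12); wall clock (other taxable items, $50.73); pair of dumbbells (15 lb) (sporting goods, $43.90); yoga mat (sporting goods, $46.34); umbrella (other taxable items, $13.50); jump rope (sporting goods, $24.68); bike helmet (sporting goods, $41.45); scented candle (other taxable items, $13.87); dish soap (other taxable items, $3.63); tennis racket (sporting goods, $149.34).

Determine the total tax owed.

Mechanical keyboard $199.12: electronics → 4.5% → $8.96
Wall clock $50.73: other taxable items → 5.75% → $2.92
Pair of dumbbells (15 lb) $43.90: sporting goods → 7.5% → $3.29
Yoga mat $46.34: sporting goods → 7.5% → $3.48
Umbrella $13.50: other taxable items → 5.75% → $0.78
Jump rope $24.68: sporting goods → 7.5% → $1.85
Bike helmet $41.45: sporting goods → 7.5% → $3.11
Scented candle $13.87: other taxable items → 5.75% → $0.80
Dish soap $3.63: other taxable items → 5.75% → $0.21
Tennis racket $149.34: sporting goods → 7.5% → $11.20
Total tax = $8.96 + $2.92 + $3.29 + $3.48 + $0.78 + $1.85 + $3.11 + $0.80 + $0.21 + $11.20 = $36.60

$36.60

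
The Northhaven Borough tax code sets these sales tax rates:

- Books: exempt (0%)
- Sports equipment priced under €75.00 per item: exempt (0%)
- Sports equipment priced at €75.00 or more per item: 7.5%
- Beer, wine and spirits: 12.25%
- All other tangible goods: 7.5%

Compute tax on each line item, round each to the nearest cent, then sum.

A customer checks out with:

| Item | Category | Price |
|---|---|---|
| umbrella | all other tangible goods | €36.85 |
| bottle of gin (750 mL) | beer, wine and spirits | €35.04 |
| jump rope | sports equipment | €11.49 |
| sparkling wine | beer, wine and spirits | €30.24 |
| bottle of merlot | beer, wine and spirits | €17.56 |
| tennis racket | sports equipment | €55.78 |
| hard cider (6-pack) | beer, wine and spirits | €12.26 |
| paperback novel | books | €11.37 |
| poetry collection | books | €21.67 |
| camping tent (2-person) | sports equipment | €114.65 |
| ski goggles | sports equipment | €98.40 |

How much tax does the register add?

€30.38

Umbrella €36.85: all other tangible goods → 7.5% → €2.76
Bottle of gin (750 mL) €35.04: beer, wine and spirits → 12.25% → €4.29
Jump rope €11.49: sports equipment, under €75.00 → 0% → €0.00
Sparkling wine €30.24: beer, wine and spirits → 12.25% → €3.70
Bottle of merlot €17.56: beer, wine and spirits → 12.25% → €2.15
Tennis racket €55.78: sports equipment, under €75.00 → 0% → €0.00
Hard cider (6-pack) €12.26: beer, wine and spirits → 12.25% → €1.50
Paperback novel €11.37: books → 0% → €0.00
Poetry collection €21.67: books → 0% → €0.00
Camping tent (2-person) €114.65: sports equipment, €75.00 or more → 7.5% → €8.60
Ski goggles €98.40: sports equipment, €75.00 or more → 7.5% → €7.38
Total tax = €2.76 + €4.29 + €3.70 + €2.15 + €1.50 + €8.60 + €7.38 = €30.38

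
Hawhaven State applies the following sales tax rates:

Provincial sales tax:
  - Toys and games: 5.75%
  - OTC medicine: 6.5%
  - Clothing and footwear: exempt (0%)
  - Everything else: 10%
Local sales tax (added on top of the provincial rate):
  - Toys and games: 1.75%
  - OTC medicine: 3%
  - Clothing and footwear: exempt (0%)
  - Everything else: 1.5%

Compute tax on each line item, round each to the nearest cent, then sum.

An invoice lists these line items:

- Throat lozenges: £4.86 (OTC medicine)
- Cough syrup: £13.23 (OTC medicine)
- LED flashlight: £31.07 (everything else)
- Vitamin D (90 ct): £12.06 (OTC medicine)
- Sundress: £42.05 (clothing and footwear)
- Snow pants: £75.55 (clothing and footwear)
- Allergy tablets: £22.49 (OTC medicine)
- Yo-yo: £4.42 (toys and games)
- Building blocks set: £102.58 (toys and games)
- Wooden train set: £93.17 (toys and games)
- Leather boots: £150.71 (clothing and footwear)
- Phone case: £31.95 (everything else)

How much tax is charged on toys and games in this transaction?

Yo-yo £4.42: toys and games → 5.75% + 1.75% local = 7.5% → £0.33
Building blocks set £102.58: toys and games → 5.75% + 1.75% local = 7.5% → £7.69
Wooden train set £93.17: toys and games → 5.75% + 1.75% local = 7.5% → £6.99
Tax on toys and games = £0.33 + £7.69 + £6.99 = £15.01

£15.01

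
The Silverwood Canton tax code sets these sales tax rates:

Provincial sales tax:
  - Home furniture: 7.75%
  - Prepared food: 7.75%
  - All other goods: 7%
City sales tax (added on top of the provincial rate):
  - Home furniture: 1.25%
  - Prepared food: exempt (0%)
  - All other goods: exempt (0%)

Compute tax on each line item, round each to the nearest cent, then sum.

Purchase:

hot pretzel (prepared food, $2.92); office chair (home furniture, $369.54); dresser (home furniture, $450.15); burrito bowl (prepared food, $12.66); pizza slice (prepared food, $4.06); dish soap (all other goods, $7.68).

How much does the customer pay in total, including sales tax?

Hot pretzel $2.92: prepared food → 7.75% + 0% city = 7.75% → $0.23
Office chair $369.54: home furniture → 7.75% + 1.25% city = 9% → $33.26
Dresser $450.15: home furniture → 7.75% + 1.25% city = 9% → $40.51
Burrito bowl $12.66: prepared food → 7.75% + 0% city = 7.75% → $0.98
Pizza slice $4.06: prepared food → 7.75% + 0% city = 7.75% → $0.31
Dish soap $7.68: all other goods → 7% + 0% city = 7% → $0.54
Subtotal = $847.01; tax = $75.83; total due = $922.84

$922.84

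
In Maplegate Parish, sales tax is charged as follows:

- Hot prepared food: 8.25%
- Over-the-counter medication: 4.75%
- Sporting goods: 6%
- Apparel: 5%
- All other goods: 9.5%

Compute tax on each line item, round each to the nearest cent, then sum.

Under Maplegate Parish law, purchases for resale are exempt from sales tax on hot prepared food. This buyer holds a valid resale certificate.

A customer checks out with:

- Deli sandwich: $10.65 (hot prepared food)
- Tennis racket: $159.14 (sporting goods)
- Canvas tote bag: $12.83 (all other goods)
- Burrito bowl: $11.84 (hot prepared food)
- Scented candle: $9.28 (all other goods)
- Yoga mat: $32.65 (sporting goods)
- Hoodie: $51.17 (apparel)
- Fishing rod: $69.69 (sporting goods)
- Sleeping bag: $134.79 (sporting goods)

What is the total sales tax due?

$28.44

Deli sandwich $10.65: hot prepared food, buyer-exempt → 0% → $0.00
Tennis racket $159.14: sporting goods → 6% → $9.55
Canvas tote bag $12.83: all other goods → 9.5% → $1.22
Burrito bowl $11.84: hot prepared food, buyer-exempt → 0% → $0.00
Scented candle $9.28: all other goods → 9.5% → $0.88
Yoga mat $32.65: sporting goods → 6% → $1.96
Hoodie $51.17: apparel → 5% → $2.56
Fishing rod $69.69: sporting goods → 6% → $4.18
Sleeping bag $134.79: sporting goods → 6% → $8.09
Total tax = $9.55 + $1.22 + $0.88 + $1.96 + $2.56 + $4.18 + $8.09 = $28.44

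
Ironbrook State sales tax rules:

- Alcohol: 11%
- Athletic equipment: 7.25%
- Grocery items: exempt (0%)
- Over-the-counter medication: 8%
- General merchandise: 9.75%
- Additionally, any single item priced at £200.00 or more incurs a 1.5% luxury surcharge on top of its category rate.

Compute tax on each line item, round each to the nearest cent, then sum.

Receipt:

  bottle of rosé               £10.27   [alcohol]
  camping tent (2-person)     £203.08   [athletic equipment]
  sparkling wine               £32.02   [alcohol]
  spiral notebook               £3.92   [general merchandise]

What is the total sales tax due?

Bottle of rosé £10.27: alcohol → 11% → £1.13
Camping tent (2-person) £203.08: athletic equipment → 7.25% + 1.5% surcharge = 8.75% → £17.77
Sparkling wine £32.02: alcohol → 11% → £3.52
Spiral notebook £3.92: general merchandise → 9.75% → £0.38
Total tax = £1.13 + £17.77 + £3.52 + £0.38 = £22.80

£22.80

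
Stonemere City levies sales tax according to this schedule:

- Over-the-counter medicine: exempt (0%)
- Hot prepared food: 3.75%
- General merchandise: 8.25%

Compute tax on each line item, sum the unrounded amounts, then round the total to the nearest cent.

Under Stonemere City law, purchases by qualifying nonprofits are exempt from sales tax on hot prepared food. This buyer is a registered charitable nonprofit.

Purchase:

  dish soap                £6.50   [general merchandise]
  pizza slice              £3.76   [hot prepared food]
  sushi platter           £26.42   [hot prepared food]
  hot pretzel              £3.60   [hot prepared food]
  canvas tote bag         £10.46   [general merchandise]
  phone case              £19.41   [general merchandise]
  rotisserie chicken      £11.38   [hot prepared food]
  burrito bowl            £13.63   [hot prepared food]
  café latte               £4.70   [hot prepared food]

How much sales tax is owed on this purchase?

£3.00

Dish soap £6.50: general merchandise → 8.25% → £0.53625
Pizza slice £3.76: hot prepared food, buyer-exempt → 0% → £0.00
Sushi platter £26.42: hot prepared food, buyer-exempt → 0% → £0.00
Hot pretzel £3.60: hot prepared food, buyer-exempt → 0% → £0.00
Canvas tote bag £10.46: general merchandise → 8.25% → £0.86295
Phone case £19.41: general merchandise → 8.25% → £1.601325
Rotisserie chicken £11.38: hot prepared food, buyer-exempt → 0% → £0.00
Burrito bowl £13.63: hot prepared food, buyer-exempt → 0% → £0.00
Café latte £4.70: hot prepared food, buyer-exempt → 0% → £0.00
Unrounded tax sum = £3.000525 → £3.00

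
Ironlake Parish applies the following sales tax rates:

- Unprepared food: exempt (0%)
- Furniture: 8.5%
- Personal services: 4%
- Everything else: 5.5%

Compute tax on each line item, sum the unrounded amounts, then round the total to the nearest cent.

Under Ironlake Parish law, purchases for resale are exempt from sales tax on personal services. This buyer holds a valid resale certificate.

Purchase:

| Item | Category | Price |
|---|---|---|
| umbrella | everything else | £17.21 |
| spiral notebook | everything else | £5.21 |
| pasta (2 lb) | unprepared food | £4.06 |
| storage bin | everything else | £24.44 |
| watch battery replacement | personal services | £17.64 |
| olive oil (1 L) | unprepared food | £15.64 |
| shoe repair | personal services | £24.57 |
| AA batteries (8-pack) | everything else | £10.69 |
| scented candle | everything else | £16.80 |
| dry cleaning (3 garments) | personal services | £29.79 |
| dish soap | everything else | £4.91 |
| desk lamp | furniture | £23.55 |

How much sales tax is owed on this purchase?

Umbrella £17.21: everything else → 5.5% → £0.94655
Spiral notebook £5.21: everything else → 5.5% → £0.28655
Pasta (2 lb) £4.06: unprepared food → 0% → £0.00
Storage bin £24.44: everything else → 5.5% → £1.3442
Watch battery replacement £17.64: personal services, buyer-exempt → 0% → £0.00
Olive oil (1 L) £15.64: unprepared food → 0% → £0.00
Shoe repair £24.57: personal services, buyer-exempt → 0% → £0.00
AA batteries (8-pack) £10.69: everything else → 5.5% → £0.58795
Scented candle £16.80: everything else → 5.5% → £0.924
Dry cleaning (3 garments) £29.79: personal services, buyer-exempt → 0% → £0.00
Dish soap £4.91: everything else → 5.5% → £0.27005
Desk lamp £23.55: furniture → 8.5% → £2.00175
Unrounded tax sum = £6.36105 → £6.36

£6.36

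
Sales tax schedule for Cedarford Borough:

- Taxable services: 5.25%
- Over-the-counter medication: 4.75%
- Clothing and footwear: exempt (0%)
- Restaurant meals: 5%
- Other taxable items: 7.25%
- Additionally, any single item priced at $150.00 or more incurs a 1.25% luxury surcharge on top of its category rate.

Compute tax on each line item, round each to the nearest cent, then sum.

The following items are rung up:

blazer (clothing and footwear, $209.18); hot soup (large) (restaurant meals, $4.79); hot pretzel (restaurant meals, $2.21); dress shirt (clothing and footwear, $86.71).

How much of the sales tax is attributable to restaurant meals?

$0.35

Hot soup (large) $4.79: restaurant meals → 5% → $0.24
Hot pretzel $2.21: restaurant meals → 5% → $0.11
Tax on restaurant meals = $0.24 + $0.11 = $0.35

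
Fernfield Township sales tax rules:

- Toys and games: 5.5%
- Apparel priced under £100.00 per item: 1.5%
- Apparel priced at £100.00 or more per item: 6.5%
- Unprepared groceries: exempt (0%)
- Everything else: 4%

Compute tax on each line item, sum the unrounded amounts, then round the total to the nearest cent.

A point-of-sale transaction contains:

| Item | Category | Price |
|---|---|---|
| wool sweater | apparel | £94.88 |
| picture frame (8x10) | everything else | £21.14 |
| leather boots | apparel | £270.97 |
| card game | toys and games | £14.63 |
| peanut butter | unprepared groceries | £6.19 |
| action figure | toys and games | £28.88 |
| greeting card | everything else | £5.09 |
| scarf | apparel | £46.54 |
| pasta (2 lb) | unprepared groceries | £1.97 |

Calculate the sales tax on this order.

£23.18

Wool sweater £94.88: apparel, under £100.00 → 1.5% → £1.4232
Picture frame (8x10) £21.14: everything else → 4% → £0.8456
Leather boots £270.97: apparel, £100.00 or more → 6.5% → £17.61305
Card game £14.63: toys and games → 5.5% → £0.80465
Peanut butter £6.19: unprepared groceries → 0% → £0.00
Action figure £28.88: toys and games → 5.5% → £1.5884
Greeting card £5.09: everything else → 4% → £0.2036
Scarf £46.54: apparel, under £100.00 → 1.5% → £0.6981
Pasta (2 lb) £1.97: unprepared groceries → 0% → £0.00
Unrounded tax sum = £23.1766 → £23.18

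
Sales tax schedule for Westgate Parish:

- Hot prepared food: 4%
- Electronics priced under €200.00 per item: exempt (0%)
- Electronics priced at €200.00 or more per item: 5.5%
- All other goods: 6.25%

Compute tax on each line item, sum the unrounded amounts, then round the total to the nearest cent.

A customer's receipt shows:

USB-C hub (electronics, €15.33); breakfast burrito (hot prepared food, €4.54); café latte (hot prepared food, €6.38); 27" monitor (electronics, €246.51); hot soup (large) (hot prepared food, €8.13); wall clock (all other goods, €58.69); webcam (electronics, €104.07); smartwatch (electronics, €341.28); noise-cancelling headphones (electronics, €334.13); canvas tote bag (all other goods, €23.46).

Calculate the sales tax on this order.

USB-C hub €15.33: electronics, under €200.00 → 0% → €0.00
Breakfast burrito €4.54: hot prepared food → 4% → €0.1816
Café latte €6.38: hot prepared food → 4% → €0.2552
27" monitor €246.51: electronics, €200.00 or more → 5.5% → €13.55805
Hot soup (large) €8.13: hot prepared food → 4% → €0.3252
Wall clock €58.69: all other goods → 6.25% → €3.668125
Webcam €104.07: electronics, under €200.00 → 0% → €0.00
Smartwatch €341.28: electronics, €200.00 or more → 5.5% → €18.7704
Noise-cancelling headphones €334.13: electronics, €200.00 or more → 5.5% → €18.37715
Canvas tote bag €23.46: all other goods → 6.25% → €1.46625
Unrounded tax sum = €56.601975 → €56.60

€56.60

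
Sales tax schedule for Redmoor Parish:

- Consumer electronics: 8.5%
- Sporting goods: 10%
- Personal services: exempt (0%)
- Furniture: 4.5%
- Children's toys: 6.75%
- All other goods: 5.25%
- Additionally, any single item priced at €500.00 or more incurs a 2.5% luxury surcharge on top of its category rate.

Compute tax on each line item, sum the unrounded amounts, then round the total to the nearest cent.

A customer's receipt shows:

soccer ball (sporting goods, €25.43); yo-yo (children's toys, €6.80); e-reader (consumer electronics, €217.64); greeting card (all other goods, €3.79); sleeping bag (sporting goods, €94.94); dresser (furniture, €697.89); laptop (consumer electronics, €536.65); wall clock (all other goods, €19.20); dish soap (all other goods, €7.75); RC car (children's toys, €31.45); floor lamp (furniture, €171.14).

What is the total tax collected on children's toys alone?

Yo-yo €6.80: children's toys → 6.75% → €0.459
RC car €31.45: children's toys → 6.75% → €2.122875
Tax on children's toys: unrounded sum = €2.581875 → €2.58

€2.58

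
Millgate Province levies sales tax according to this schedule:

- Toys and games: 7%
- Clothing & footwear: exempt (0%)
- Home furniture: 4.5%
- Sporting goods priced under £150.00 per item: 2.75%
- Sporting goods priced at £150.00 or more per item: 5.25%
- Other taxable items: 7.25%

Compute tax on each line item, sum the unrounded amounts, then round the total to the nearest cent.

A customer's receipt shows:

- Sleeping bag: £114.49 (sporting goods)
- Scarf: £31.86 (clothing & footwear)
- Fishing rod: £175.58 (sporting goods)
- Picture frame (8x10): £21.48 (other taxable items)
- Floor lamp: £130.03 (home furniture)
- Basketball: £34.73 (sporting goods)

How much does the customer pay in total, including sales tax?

£528.90

Sleeping bag £114.49: sporting goods, under £150.00 → 2.75% → £3.148475
Scarf £31.86: clothing & footwear → 0% → £0.00
Fishing rod £175.58: sporting goods, £150.00 or more → 5.25% → £9.21795
Picture frame (8x10) £21.48: other taxable items → 7.25% → £1.5573
Floor lamp £130.03: home furniture → 4.5% → £5.85135
Basketball £34.73: sporting goods, under £150.00 → 2.75% → £0.955075
Subtotal = £508.17; unrounded tax = £20.73015 → £20.73; total due = £528.90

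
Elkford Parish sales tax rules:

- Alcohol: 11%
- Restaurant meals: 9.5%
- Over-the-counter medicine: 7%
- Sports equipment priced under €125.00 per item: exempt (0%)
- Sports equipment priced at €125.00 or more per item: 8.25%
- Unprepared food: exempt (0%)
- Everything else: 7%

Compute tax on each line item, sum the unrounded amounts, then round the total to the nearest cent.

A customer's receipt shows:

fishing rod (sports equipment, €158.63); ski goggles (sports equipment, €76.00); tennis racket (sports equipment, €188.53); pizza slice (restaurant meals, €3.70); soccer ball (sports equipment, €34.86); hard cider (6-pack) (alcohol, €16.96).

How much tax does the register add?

Fishing rod €158.63: sports equipment, €125.00 or more → 8.25% → €13.086975
Ski goggles €76.00: sports equipment, under €125.00 → 0% → €0.00
Tennis racket €188.53: sports equipment, €125.00 or more → 8.25% → €15.553725
Pizza slice €3.70: restaurant meals → 9.5% → €0.3515
Soccer ball €34.86: sports equipment, under €125.00 → 0% → €0.00
Hard cider (6-pack) €16.96: alcohol → 11% → €1.8656
Unrounded tax sum = €30.8578 → €30.86

€30.86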